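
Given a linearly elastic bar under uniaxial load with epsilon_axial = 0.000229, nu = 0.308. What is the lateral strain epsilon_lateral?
Model: a linearly elastic bar under uniaxial load, so epsilon_lateral = -nu·epsilon_axial.
Substitute:
  epsilon_lateral = -(0.308 × 0.000229)
  epsilon_lateral = -7.053 × 10⁻⁵
Final answer: epsilon_lateral = -7.053 × 10⁻⁵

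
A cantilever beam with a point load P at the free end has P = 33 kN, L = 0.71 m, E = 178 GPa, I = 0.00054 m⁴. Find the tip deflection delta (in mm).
Model: a cantilever beam with a point load P at the free end, so delta = (P·L^3) / (3·E·I).
Convert to SI units:
  P = 33 kN = 33000 N
  E = 178 GPa = 1.78 × 10¹¹ Pa
Substitute:
  delta = (33000 × 0.71^3) / (3 × (1.78 × 10¹¹) × 0.00054)
  delta = 4.096 × 10⁻⁵ m
Convert: delta = 4.096 × 10⁻⁵ m = 0.04096 mm
Final answer: delta = 0.04096 mm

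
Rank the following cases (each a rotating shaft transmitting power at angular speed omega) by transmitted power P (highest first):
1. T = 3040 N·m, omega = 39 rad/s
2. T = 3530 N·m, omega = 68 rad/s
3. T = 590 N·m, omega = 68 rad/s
Model: a rotating shaft transmitting power at angular speed omega, so P = T·omega (SI units).
  Case 1: P = 3040 × 39 = 118600 W = 118.6 kW
  Case 2: P = 3530 × 68 = 240000 W = 240 kW
  Case 3: P = 590 × 68 = 40120 W = 40.12 kW
Ordering: 240 kW (case 2) > 118.6 kW (case 1) > 40.12 kW (case 3)
Final answer: 2, 1, 3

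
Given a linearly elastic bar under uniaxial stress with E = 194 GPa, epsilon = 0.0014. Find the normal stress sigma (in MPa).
Model: a linearly elastic bar under uniaxial stress, so sigma = E·epsilon.
Convert to SI units:
  E = 194 GPa = 1.94 × 10¹¹ Pa
Substitute:
  sigma = (1.94 × 10¹¹) × 0.0014
  sigma = 2.716 × 10⁸ Pa
Convert: sigma = 2.716 × 10⁸ Pa = 271.6 MPa
Final answer: sigma = 271.6 MPa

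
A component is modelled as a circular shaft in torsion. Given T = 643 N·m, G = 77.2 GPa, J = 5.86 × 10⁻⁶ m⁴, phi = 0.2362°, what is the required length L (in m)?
Model: a circular shaft in torsion, so phi = (T·L) / (G·J).
Solve for L: L = (phi·G·J) / T.
Convert to SI units:
  G = 77.2 GPa = 7.72 × 10¹⁰ Pa
  phi = 0.2362° = 0.004122 rad
Substitute:
  L = (0.004122 × (7.72 × 10¹⁰) × (5.86 × 10⁻⁶)) / 643
  L = 2.9 m
Final answer: L = 2.9 m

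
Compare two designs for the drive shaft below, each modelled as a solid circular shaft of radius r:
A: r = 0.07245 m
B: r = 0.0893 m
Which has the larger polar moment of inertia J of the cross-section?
Model: a solid circular shaft of radius r, so J = (π·r^4) / 2 (SI units).
  A: J = (π × 0.07245^4) / 2 = 4.328 × 10⁻⁵ m⁴
  B: J = (π × 0.0893^4) / 2 = 9.989 × 10⁻⁵ m⁴
9.989 × 10⁻⁵ m⁴ > 4.328 × 10⁻⁵ m⁴, so B is larger.
Final answer: B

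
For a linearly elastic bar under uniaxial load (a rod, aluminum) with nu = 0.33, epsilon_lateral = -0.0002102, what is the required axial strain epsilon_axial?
Model: a linearly elastic bar under uniaxial load, so epsilon_lateral = -nu·epsilon_axial.
Solve for epsilon_axial: epsilon_axial = -epsilon_lateral / nu.
Substitute:
  epsilon_axial = -(-0.0002102) / 0.33
  epsilon_axial = 0.000637
Final answer: epsilon_axial = 0.000637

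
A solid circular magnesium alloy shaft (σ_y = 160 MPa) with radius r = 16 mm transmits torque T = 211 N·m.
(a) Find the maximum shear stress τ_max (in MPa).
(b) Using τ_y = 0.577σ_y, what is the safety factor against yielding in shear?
(a) For a solid circular shaft, τ_max = T·r/J with J = π·r^4/2, i.e. τ_max = 2·T / (π·r^3). Convert r = 16 mm = 0.016 m.
  τ_max = (2 × 211) / (π × 0.016^3) = 3.279 × 10⁷ Pa = 32.79 MPa
(b) τ_y = 0.577 × 160 = 92.32 MPa
  SF = τ_y/τ_max = 92.32 / 32.79 = 2.815
Final answer: (a) τ_max = 32.79 MPa, (b) SF = 2.815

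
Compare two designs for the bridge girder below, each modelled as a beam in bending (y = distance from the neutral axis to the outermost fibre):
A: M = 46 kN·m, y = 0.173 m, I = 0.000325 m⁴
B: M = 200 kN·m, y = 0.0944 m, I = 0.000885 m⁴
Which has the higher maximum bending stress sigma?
Model: a beam in bending (y = distance from the neutral axis to the outermost fibre), so sigma = (M·y) / I (SI units).
  A: sigma = (46000 × 0.173) / 0.000325 = 2.449 × 10⁷ Pa = 24.49 MPa
  B: sigma = (200000 × 0.0944) / 0.000885 = 2.133 × 10⁷ Pa = 21.33 MPa
24.49 MPa > 21.33 MPa, so A is larger.
Final answer: A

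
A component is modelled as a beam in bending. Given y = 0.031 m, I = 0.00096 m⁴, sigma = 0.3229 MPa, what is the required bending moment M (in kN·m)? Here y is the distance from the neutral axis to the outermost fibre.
Model: a beam in bending, so sigma = (M·y) / I.
Solve for M: M = (sigma·I) / y.
Convert to SI units:
  sigma = 0.3229 MPa = 322900 Pa
Substitute:
  M = (322900 × 0.00096) / 0.031
  M = 9999 N·m
Convert: M = 9999 N·m = 9.999 kN·m
Final answer: M = 9.999 kN·m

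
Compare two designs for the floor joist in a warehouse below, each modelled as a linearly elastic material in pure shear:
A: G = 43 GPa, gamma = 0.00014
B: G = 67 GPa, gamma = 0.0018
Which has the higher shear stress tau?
Model: a linearly elastic material in pure shear, so tau = G·gamma (SI units).
  A: tau = (4.3 × 10¹⁰) × 0.00014 = 6.02 × 10⁶ Pa = 6.02 MPa
  B: tau = (6.7 × 10¹⁰) × 0.0018 = 1.206 × 10⁸ Pa = 120.6 MPa
120.6 MPa > 6.02 MPa, so B is larger.
Final answer: B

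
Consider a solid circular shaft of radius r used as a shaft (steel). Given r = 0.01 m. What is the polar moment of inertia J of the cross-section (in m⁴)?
Model: a solid circular shaft of radius r, so J = (π·r^4) / 2.
Substitute:
  J = (π × 0.01^4) / 2
  J = 1.571 × 10⁻⁸ m⁴
Final answer: J = 1.571 × 10⁻⁸ m⁴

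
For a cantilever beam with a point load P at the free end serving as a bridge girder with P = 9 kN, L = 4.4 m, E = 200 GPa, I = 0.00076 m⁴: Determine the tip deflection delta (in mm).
Model: a cantilever beam with a point load P at the free end, so delta = (P·L^3) / (3·E·I).
Convert to SI units:
  P = 9 kN = 9000 N
  E = 200 GPa = 2 × 10¹¹ Pa
Substitute:
  delta = (9000 × 4.4^3) / (3 × (2 × 10¹¹) × 0.00076)
  delta = 0.001681 m
Convert: delta = 0.001681 m = 1.681 mm
Final answer: delta = 1.681 mm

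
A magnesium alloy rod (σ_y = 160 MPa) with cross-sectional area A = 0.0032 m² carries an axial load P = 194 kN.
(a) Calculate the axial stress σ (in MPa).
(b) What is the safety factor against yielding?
(a) Axial stress σ = P/A. Convert P = 194 kN = 194000 N.
  σ = 194000 / 0.0032 = 6.062 × 10⁷ Pa = 60.62 MPa
(b) Safety factor SF = σ_y/σ = 160 / 60.62 = 2.639
Final answer: (a) σ = 60.62 MPa, (b) SF = 2.639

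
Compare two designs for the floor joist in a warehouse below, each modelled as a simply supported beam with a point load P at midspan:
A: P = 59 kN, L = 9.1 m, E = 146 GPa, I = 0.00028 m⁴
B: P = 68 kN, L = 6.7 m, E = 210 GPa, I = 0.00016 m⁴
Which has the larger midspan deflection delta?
Model: a simply supported beam with a point load P at midspan, so delta = (P·L^3) / (48·E·I) (SI units).
  A: delta = (59000 × 9.1^3) / (48 × (1.46 × 10¹¹) × 0.00028) = 0.02266 m = 22.66 mm
  B: delta = (68000 × 6.7^3) / (48 × (2.1 × 10¹¹) × 0.00016) = 0.01268 m = 12.68 mm
22.66 mm > 12.68 mm, so A is larger.
Final answer: A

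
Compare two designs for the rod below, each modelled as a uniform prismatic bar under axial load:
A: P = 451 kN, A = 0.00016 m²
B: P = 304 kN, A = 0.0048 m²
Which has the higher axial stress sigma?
Model: a uniform prismatic bar under axial load, so sigma = P / A (SI units).
  A: sigma = 451000 / 0.00016 = 2.819 × 10⁹ Pa = 2819 MPa
  B: sigma = 304000 / 0.0048 = 6.333 × 10⁷ Pa = 63.33 MPa
2819 MPa > 63.33 MPa, so A is larger.
Final answer: A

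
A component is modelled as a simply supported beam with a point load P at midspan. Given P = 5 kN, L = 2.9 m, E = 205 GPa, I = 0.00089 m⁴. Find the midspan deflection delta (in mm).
Model: a simply supported beam with a point load P at midspan, so delta = (P·L^3) / (48·E·I).
Convert to SI units:
  P = 5 kN = 5000 N
  E = 205 GPa = 2.05 × 10¹¹ Pa
Substitute:
  delta = (5000 × 2.9^3) / (48 × (2.05 × 10¹¹) × 0.00089)
  delta = 1.392 × 10⁻⁵ m
Convert: delta = 1.392 × 10⁻⁵ m = 0.01392 mm
Final answer: delta = 0.01392 mm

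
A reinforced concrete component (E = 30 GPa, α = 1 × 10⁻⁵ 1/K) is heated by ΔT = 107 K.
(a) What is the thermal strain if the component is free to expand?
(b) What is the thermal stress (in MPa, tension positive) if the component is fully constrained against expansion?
(a) Free thermal strain ε_th = α·ΔT = (1 × 10⁻⁵) × 107 = 0.00107
(b) Fully constrained, the expansion is suppressed, so σ = -E·α·ΔT. Convert E = 30 GPa = 3 × 10¹⁰ Pa.
  σ = -(3 × 10¹⁰) × (1 × 10⁻⁵) × 107 = -3.21 × 10⁷ Pa = -32.1 MPa (compressive)
Final answer: (a) ε_th = 0.00107, (b) σ = -32.1 MPa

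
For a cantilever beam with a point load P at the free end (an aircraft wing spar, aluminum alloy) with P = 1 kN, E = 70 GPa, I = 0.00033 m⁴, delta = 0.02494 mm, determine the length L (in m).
Model: a cantilever beam with a point load P at the free end, so delta = (P·L^3) / (3·E·I).
Solve for L: L = ((3·delta·E·I) / P)^(1/3).
Convert to SI units:
  P = 1 kN = 1000 N
  E = 70 GPa = 7 × 10¹⁰ Pa
  delta = 0.02494 mm = 2.494 × 10⁻⁵ m
Substitute:
  L = ((3 × (2.494 × 10⁻⁵) × (7 × 10¹⁰) × 0.00033) / 1000)^(1/3)
  L = 1.2 m
Final answer: L = 1.2 m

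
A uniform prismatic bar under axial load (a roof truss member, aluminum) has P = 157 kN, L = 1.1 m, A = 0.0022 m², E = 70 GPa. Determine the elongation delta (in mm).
Model: a uniform prismatic bar under axial load, so delta = (P·L) / (A·E).
Convert to SI units:
  P = 157 kN = 157000 N
  E = 70 GPa = 7 × 10¹⁰ Pa
Substitute:
  delta = (157000 × 1.1) / (0.0022 × (7 × 10¹⁰))
  delta = 0.001121 m
Convert: delta = 0.001121 m = 1.121 mm
Final answer: delta = 1.121 mm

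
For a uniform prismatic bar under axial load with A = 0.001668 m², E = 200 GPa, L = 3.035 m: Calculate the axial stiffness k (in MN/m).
Model: a uniform prismatic bar under axial load, so k = (A·E) / L.
Convert to SI units:
  E = 200 GPa = 2 × 10¹¹ Pa
Substitute:
  k = (0.001668 × (2 × 10¹¹)) / 3.035
  k = 1.099 × 10⁸ N/m
Convert: k = 1.099 × 10⁸ N/m = 109.9 MN/m
Final answer: k = 109.9 MN/m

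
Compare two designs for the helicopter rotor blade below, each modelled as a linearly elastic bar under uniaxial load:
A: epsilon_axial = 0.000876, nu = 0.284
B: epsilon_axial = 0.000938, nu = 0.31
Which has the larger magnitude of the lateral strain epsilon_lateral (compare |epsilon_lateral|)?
Model: a linearly elastic bar under uniaxial load, so epsilon_lateral = -nu·epsilon_axial (SI units).
  A: epsilon_lateral = -(0.284 × 0.000876) = -0.0002488
  B: epsilon_lateral = -(0.31 × 0.000938) = -0.0002908
|epsilon_lateral|: A = 0.0002488, B = 0.0002908, so B is larger in magnitude.
Final answer: B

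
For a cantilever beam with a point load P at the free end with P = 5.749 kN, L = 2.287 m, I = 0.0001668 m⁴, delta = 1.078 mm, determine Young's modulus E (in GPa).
Model: a cantilever beam with a point load P at the free end, so delta = (P·L^3) / (3·E·I).
Solve for E: E = (P·L^3) / (3·delta·I).
Convert to SI units:
  P = 5.749 kN = 5749 N
  delta = 1.078 mm = 0.001078 m
Substitute:
  E = (5749 × 2.287^3) / (3 × 0.001078 × 0.0001668)
  E = 1.275 × 10¹¹ Pa
Convert: E = 1.275 × 10¹¹ Pa = 127.5 GPa
Final answer: E = 127.5 GPa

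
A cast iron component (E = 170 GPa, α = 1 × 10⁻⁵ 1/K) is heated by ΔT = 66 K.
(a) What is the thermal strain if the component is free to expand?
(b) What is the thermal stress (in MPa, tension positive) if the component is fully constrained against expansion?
(a) Free thermal strain ε_th = α·ΔT = (1 × 10⁻⁵) × 66 = 0.00066
(b) Fully constrained, the expansion is suppressed, so σ = -E·α·ΔT. Convert E = 170 GPa = 1.7 × 10¹¹ Pa.
  σ = -(1.7 × 10¹¹) × (1 × 10⁻⁵) × 66 = -1.122 × 10⁸ Pa = -112.2 MPa (compressive)
Final answer: (a) ε_th = 0.00066, (b) σ = -112.2 MPa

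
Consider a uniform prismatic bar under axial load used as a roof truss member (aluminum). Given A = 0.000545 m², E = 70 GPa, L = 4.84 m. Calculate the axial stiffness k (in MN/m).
Model: a uniform prismatic bar under axial load, so k = (A·E) / L.
Convert to SI units:
  E = 70 GPa = 7 × 10¹⁰ Pa
Substitute:
  k = (0.000545 × (7 × 10¹⁰)) / 4.84
  k = 7.882 × 10⁶ N/m
Convert: k = 7.882 × 10⁶ N/m = 7.882 MN/m
Final answer: k = 7.882 MN/m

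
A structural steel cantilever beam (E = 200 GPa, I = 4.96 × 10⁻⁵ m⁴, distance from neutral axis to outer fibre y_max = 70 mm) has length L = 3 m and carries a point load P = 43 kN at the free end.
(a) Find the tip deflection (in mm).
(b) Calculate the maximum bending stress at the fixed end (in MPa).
(a) Tip deflection of a cantilever with an end point load: δ = P·L^3 / (3·E·I). Convert P = 43 kN = 43000 N, E = 200 GPa = 2 × 10¹¹ Pa.
  δ = (43000 × 3^3) / (3 × (2 × 10¹¹) × (4.96 × 10⁻⁵)) = 0.03901 m = 39.01 mm
(b) Maximum bending moment at the fixed end: M = P·L = 43000 × 3 = 129000 N·m. Convert y_max = 70 mm = 0.07 m.
  σ = M·y_max / I = (129000 × 0.07) / (4.96 × 10⁻⁵) = 1.821 × 10⁸ Pa = 182.1 MPa
Final answer: (a) δ = 39.01 mm, (b) σ = 182.1 MPa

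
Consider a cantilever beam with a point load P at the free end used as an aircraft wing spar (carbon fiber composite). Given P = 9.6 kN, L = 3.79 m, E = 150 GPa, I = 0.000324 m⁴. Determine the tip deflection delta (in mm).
Model: a cantilever beam with a point load P at the free end, so delta = (P·L^3) / (3·E·I).
Convert to SI units:
  P = 9.6 kN = 9600 N
  E = 150 GPa = 1.5 × 10¹¹ Pa
Substitute:
  delta = (9600 × 3.79^3) / (3 × (1.5 × 10¹¹) × 0.000324)
  delta = 0.003585 m
Convert: delta = 0.003585 m = 3.585 mm
Final answer: delta = 3.585 mm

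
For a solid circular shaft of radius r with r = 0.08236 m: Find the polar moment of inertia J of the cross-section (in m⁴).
Model: a solid circular shaft of radius r, so J = (π·r^4) / 2.
Substitute:
  J = (π × 0.08236^4) / 2
  J = 7.227 × 10⁻⁵ m⁴
Final answer: J = 7.227 × 10⁻⁵ m⁴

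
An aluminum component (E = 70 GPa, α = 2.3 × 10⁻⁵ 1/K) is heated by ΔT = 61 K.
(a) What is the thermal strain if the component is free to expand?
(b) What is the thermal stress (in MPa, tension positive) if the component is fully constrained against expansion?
(a) Free thermal strain ε_th = α·ΔT = (2.3 × 10⁻⁵) × 61 = 0.001403
(b) Fully constrained, the expansion is suppressed, so σ = -E·α·ΔT. Convert E = 70 GPa = 7 × 10¹⁰ Pa.
  σ = -(7 × 10¹⁰) × (2.3 × 10⁻⁵) × 61 = -9.821 × 10⁷ Pa = -98.21 MPa (compressive)
Final answer: (a) ε_th = 0.001403, (b) σ = -98.21 MPa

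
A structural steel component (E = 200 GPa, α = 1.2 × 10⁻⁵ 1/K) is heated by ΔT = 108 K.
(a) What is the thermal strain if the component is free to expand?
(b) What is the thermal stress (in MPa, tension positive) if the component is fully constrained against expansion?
(a) Free thermal strain ε_th = α·ΔT = (1.2 × 10⁻⁵) × 108 = 0.001296
(b) Fully constrained, the expansion is suppressed, so σ = -E·α·ΔT. Convert E = 200 GPa = 2 × 10¹¹ Pa.
  σ = -(2 × 10¹¹) × (1.2 × 10⁻⁵) × 108 = -2.592 × 10⁸ Pa = -259.2 MPa (compressive)
Final answer: (a) ε_th = 0.001296, (b) σ = -259.2 MPa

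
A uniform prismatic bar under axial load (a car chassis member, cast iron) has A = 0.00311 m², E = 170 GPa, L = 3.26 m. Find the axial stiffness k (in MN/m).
Model: a uniform prismatic bar under axial load, so k = (A·E) / L.
Convert to SI units:
  E = 170 GPa = 1.7 × 10¹¹ Pa
Substitute:
  k = (0.00311 × (1.7 × 10¹¹)) / 3.26
  k = 1.622 × 10⁸ N/m
Convert: k = 1.622 × 10⁸ N/m = 162.2 MN/m
Final answer: k = 162.2 MN/m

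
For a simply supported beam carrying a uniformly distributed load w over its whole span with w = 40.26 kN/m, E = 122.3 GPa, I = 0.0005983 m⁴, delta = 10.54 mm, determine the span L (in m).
Model: a simply supported beam carrying a uniformly distributed load w over its whole span, so delta = (5·w·L^4) / (384·E·I).
Solve for L: L = ((384·delta·E·I) / (5·w))^(1/4).
Convert to SI units:
  w = 40.26 kN/m = 40260 N/m
  E = 122.3 GPa = 1.223 × 10¹¹ Pa
  delta = 10.54 mm = 0.01054 m
Substitute:
  L = ((384 × 0.01054 × (1.223 × 10¹¹) × 0.0005983) / (5 × 40260))^(1/4)
  L = 6.193 m
Final answer: L = 6.193 m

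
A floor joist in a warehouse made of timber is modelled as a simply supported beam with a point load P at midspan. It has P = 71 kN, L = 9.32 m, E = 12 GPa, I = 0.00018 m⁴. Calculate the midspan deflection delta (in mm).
Model: a simply supported beam with a point load P at midspan, so delta = (P·L^3) / (48·E·I).
Convert to SI units:
  P = 71 kN = 71000 N
  E = 12 GPa = 1.2 × 10¹⁰ Pa
Substitute:
  delta = (71000 × 9.32^3) / (48 × (1.2 × 10¹⁰) × 0.00018)
  delta = 0.5544 m
Convert: delta = 0.5544 m = 554.4 mm
Final answer: delta = 554.4 mm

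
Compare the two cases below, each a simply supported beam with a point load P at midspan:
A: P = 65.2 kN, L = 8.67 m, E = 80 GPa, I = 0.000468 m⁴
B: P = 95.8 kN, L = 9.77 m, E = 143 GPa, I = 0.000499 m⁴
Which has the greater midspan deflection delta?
Model: a simply supported beam with a point load P at midspan, so delta = (P·L^3) / (48·E·I) (SI units).
  A: delta = (65200 × 8.67^3) / (48 × (8 × 10¹⁰) × 0.000468) = 0.02364 m = 23.64 mm
  B: delta = (95800 × 9.77^3) / (48 × (1.43 × 10¹¹) × 0.000499) = 0.02608 m = 26.08 mm
26.08 mm > 23.64 mm, so B is larger.
Final answer: B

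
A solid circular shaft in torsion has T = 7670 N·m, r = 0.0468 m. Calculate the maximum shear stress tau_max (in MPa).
Model: a solid circular shaft in torsion, so tau_max = (2·T) / (π·r^3).
Substitute:
  tau_max = (2 × 7670) / (π × 0.0468^3)
  tau_max = 4.764 × 10⁷ Pa
Convert: tau_max = 4.764 × 10⁷ Pa = 47.64 MPa
Final answer: tau_max = 47.64 MPa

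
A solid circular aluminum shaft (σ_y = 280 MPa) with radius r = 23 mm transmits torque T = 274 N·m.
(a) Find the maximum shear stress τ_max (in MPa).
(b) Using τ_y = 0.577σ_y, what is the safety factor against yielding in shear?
(a) For a solid circular shaft, τ_max = T·r/J with J = π·r^4/2, i.e. τ_max = 2·T / (π·r^3). Convert r = 23 mm = 0.023 m.
  τ_max = (2 × 274) / (π × 0.023^3) = 1.434 × 10⁷ Pa = 14.34 MPa
(b) τ_y = 0.577 × 280 = 161.56 MPa
  SF = τ_y/τ_max = 161.56 / 14.34 = 11.27
Final answer: (a) τ_max = 14.34 MPa, (b) SF = 11.27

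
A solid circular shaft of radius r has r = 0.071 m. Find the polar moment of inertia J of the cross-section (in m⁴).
Model: a solid circular shaft of radius r, so J = (π·r^4) / 2.
Substitute:
  J = (π × 0.071^4) / 2
  J = 3.992 × 10⁻⁵ m⁴
Final answer: J = 3.992 × 10⁻⁵ m⁴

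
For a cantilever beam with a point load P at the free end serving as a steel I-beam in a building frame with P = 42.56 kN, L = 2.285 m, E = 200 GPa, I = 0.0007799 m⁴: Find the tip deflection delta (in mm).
Model: a cantilever beam with a point load P at the free end, so delta = (P·L^3) / (3·E·I).
Convert to SI units:
  P = 42.56 kN = 42560 N
  E = 200 GPa = 2 × 10¹¹ Pa
Substitute:
  delta = (42560 × 2.285^3) / (3 × (2 × 10¹¹) × 0.0007799)
  delta = 0.001085 m
Convert: delta = 0.001085 m = 1.085 mm
Final answer: delta = 1.085 mm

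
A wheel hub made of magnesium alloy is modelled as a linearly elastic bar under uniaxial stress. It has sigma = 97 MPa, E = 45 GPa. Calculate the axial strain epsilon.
Model: a linearly elastic bar under uniaxial stress, so epsilon = sigma / E.
Convert to SI units:
  sigma = 97 MPa = 9.7 × 10⁷ Pa
  E = 45 GPa = 4.5 × 10¹⁰ Pa
Substitute:
  epsilon = (9.7 × 10⁷) / (4.5 × 10¹⁰)
  epsilon = 0.002156
Final answer: epsilon = 0.002156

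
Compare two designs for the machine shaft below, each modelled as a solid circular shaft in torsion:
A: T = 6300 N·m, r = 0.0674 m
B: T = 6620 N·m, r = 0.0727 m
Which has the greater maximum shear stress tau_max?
Model: a solid circular shaft in torsion, so tau_max = (2·T) / (π·r^3) (SI units).
  A: tau_max = (2 × 6300) / (π × 0.0674^3) = 1.31 × 10⁷ Pa = 13.1 MPa
  B: tau_max = (2 × 6620) / (π × 0.0727^3) = 1.097 × 10⁷ Pa = 10.97 MPa
13.1 MPa > 10.97 MPa, so A is larger.
Final answer: A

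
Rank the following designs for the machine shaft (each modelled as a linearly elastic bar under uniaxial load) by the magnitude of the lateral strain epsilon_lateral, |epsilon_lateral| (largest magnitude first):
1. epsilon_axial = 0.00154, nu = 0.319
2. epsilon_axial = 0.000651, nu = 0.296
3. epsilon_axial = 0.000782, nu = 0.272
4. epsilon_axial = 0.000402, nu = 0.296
Model: a linearly elastic bar under uniaxial load, so epsilon_lateral = -nu·epsilon_axial (SI units).
  Case 1: epsilon_lateral = -(0.319 × 0.00154) = -0.0004913
  Case 2: epsilon_lateral = -(0.296 × 0.000651) = -0.0001927
  Case 3: epsilon_lateral = -(0.272 × 0.000782) = -0.0002127
  Case 4: epsilon_lateral = -(0.296 × 0.000402) = -0.000119
Ordering by |epsilon_lateral|: 0.0004913 (case 1) > 0.0002127 (case 3) > 0.0001927 (case 2) > 0.000119 (case 4)
Final answer: 1, 3, 2, 4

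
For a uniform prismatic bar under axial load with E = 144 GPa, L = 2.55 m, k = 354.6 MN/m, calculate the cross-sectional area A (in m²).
Model: a uniform prismatic bar under axial load, so k = (A·E) / L.
Solve for A: A = (k·L) / E.
Convert to SI units:
  E = 144 GPa = 1.44 × 10¹¹ Pa
  k = 354.6 MN/m = 3.546 × 10⁸ N/m
Substitute:
  A = ((3.546 × 10⁸) × 2.55) / (1.44 × 10¹¹)
  A = 0.006279 m²
Final answer: A = 0.006279 m²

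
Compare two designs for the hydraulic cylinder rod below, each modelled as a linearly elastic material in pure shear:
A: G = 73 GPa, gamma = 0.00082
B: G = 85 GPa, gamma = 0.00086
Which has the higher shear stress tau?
Model: a linearly elastic material in pure shear, so tau = G·gamma (SI units).
  A: tau = (7.3 × 10¹⁰) × 0.00082 = 5.986 × 10⁷ Pa = 59.86 MPa
  B: tau = (8.5 × 10¹⁰) × 0.00086 = 7.31 × 10⁷ Pa = 73.1 MPa
73.1 MPa > 59.86 MPa, so B is larger.
Final answer: B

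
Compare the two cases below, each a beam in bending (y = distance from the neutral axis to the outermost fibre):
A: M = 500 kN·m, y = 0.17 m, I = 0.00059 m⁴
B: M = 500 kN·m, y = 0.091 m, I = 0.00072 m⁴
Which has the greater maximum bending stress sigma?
Model: a beam in bending (y = distance from the neutral axis to the outermost fibre), so sigma = (M·y) / I (SI units).
  A: sigma = (500000 × 0.17) / 0.00059 = 1.441 × 10⁸ Pa = 144.1 MPa
  B: sigma = (500000 × 0.091) / 0.00072 = 6.319 × 10⁷ Pa = 63.19 MPa
144.1 MPa > 63.19 MPa, so A is larger.
Final answer: A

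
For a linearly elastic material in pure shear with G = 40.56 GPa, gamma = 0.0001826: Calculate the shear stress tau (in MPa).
Model: a linearly elastic material in pure shear, so tau = G·gamma.
Convert to SI units:
  G = 40.56 GPa = 4.056 × 10¹⁰ Pa
Substitute:
  tau = (4.056 × 10¹⁰) × 0.0001826
  tau = 7.406 × 10⁶ Pa
Convert: tau = 7.406 × 10⁶ Pa = 7.406 MPa
Final answer: tau = 7.406 MPa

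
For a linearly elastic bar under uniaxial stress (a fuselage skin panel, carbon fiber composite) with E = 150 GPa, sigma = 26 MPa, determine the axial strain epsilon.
Model: a linearly elastic bar under uniaxial stress, so sigma = E·epsilon.
Solve for epsilon: epsilon = sigma / E.
Convert to SI units:
  E = 150 GPa = 1.5 × 10¹¹ Pa
  sigma = 26 MPa = 2.6 × 10⁷ Pa
Substitute:
  epsilon = (2.6 × 10⁷) / (1.5 × 10¹¹)
  epsilon = 0.0001733
Final answer: epsilon = 0.0001733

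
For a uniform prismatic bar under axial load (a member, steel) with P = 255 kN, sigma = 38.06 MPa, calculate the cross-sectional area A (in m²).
Model: a uniform prismatic bar under axial load, so sigma = P / A.
Solve for A: A = P / sigma.
Convert to SI units:
  P = 255 kN = 255000 N
  sigma = 38.06 MPa = 3.806 × 10⁷ Pa
Substitute:
  A = 255000 / (3.806 × 10⁷)
  A = 0.0067 m²
Final answer: A = 0.0067 m²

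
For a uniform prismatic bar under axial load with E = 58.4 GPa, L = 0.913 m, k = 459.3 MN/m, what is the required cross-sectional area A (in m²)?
Model: a uniform prismatic bar under axial load, so k = (A·E) / L.
Solve for A: A = (k·L) / E.
Convert to SI units:
  E = 58.4 GPa = 5.84 × 10¹⁰ Pa
  k = 459.3 MN/m = 4.593 × 10⁸ N/m
Substitute:
  A = ((4.593 × 10⁸) × 0.913) / (5.84 × 10¹⁰)
  A = 0.00718 m²
Final answer: A = 0.00718 m²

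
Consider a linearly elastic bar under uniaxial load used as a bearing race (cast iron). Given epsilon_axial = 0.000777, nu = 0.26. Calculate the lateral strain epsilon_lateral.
Model: a linearly elastic bar under uniaxial load, so epsilon_lateral = -nu·epsilon_axial.
Substitute:
  epsilon_lateral = -(0.26 × 0.000777)
  epsilon_lateral = -0.000202
Final answer: epsilon_lateral = -0.000202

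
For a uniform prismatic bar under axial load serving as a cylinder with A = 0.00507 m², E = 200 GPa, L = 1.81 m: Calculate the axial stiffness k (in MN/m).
Model: a uniform prismatic bar under axial load, so k = (A·E) / L.
Convert to SI units:
  E = 200 GPa = 2 × 10¹¹ Pa
Substitute:
  k = (0.00507 × (2 × 10¹¹)) / 1.81
  k = 5.602 × 10⁸ N/m
Convert: k = 5.602 × 10⁸ N/m = 560.2 MN/m
Final answer: k = 560.2 MN/m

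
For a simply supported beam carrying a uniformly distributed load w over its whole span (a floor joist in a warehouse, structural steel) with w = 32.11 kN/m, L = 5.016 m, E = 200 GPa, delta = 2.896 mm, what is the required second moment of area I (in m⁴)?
Model: a simply supported beam carrying a uniformly distributed load w over its whole span, so delta = (5·w·L^4) / (384·E·I).
Solve for I: I = (5·w·L^4) / (384·delta·E).
Convert to SI units:
  w = 32.11 kN/m = 32110 N/m
  E = 200 GPa = 2 × 10¹¹ Pa
  delta = 2.896 mm = 0.002896 m
Substitute:
  I = (5 × 32110 × 5.016^4) / (384 × 0.002896 × (2 × 10¹¹))
  I = 0.000457 m⁴
Final answer: I = 0.000457 m⁴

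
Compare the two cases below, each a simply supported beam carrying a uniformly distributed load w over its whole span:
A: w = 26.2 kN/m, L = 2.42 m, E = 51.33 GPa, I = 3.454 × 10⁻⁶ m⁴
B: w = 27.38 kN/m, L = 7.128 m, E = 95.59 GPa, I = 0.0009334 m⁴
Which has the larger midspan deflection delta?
Model: a simply supported beam carrying a uniformly distributed load w over its whole span, so delta = (5·w·L^4) / (384·E·I) (SI units).
  A: delta = (5 × 26200 × 2.42^4) / (384 × (5.133 × 10¹⁰) × (3.454 × 10⁻⁶)) = 0.06599 m = 65.99 mm
  B: delta = (5 × 27380 × 7.128^4) / (384 × (9.559 × 10¹⁰) × 0.0009334) = 0.01031 m = 10.31 mm
65.99 mm > 10.31 mm, so A is larger.
Final answer: A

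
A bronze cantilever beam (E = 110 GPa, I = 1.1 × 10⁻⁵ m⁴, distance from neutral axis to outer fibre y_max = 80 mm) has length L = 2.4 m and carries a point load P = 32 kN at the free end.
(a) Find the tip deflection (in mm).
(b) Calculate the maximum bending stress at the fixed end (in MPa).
(a) Tip deflection of a cantilever with an end point load: δ = P·L^3 / (3·E·I). Convert P = 32 kN = 32000 N, E = 110 GPa = 1.1 × 10¹¹ Pa.
  δ = (32000 × 2.4^3) / (3 × (1.1 × 10¹¹) × (1.1 × 10⁻⁵)) = 0.1219 m = 121.9 mm
(b) Maximum bending moment at the fixed end: M = P·L = 32000 × 2.4 = 76800 N·m. Convert y_max = 80 mm = 0.08 m.
  σ = M·y_max / I = (76800 × 0.08) / (1.1 × 10⁻⁵) = 5.585 × 10⁸ Pa = 558.5 MPa
Final answer: (a) δ = 121.9 mm, (b) σ = 558.5 MPa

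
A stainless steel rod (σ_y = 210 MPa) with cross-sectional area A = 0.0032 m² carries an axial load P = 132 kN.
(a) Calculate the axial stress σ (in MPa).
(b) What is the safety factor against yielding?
(a) Axial stress σ = P/A. Convert P = 132 kN = 132000 N.
  σ = 132000 / 0.0032 = 4.125 × 10⁷ Pa = 41.25 MPa
(b) Safety factor SF = σ_y/σ = 210 / 41.25 = 5.091
Final answer: (a) σ = 41.25 MPa, (b) SF = 5.091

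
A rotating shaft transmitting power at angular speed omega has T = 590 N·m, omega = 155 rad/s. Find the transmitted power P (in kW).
Model: a rotating shaft transmitting power at angular speed omega, so P = T·omega.
Substitute:
  P = 590 × 155
  P = 91450 W
Convert: P = 91450 W = 91.45 kW
Final answer: P = 91.45 kW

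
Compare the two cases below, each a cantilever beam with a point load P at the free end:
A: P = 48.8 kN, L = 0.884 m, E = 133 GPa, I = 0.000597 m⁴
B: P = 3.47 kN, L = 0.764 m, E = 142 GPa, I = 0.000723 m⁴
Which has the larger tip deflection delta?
Model: a cantilever beam with a point load P at the free end, so delta = (P·L^3) / (3·E·I) (SI units).
  A: delta = (48800 × 0.884^3) / (3 × (1.33 × 10¹¹) × 0.000597) = 0.0001415 m = 0.1415 mm
  B: delta = (3470 × 0.764^3) / (3 × (1.42 × 10¹¹) × 0.000723) = 5.024 × 10⁻⁶ m = 0.005024 mm
0.1415 mm > 0.005024 mm, so A is larger.
Final answer: A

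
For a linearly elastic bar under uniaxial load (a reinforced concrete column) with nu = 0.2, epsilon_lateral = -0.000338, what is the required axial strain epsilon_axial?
Model: a linearly elastic bar under uniaxial load, so epsilon_lateral = -nu·epsilon_axial.
Solve for epsilon_axial: epsilon_axial = -epsilon_lateral / nu.
Substitute:
  epsilon_axial = -(-0.000338) / 0.2
  epsilon_axial = 0.00169
Final answer: epsilon_axial = 0.00169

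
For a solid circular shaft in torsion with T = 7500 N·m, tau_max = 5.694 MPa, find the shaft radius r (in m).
Model: a solid circular shaft in torsion, so tau_max = (2·T) / (π·r^3).
Solve for r: r = ((2·T) / (π·tau_max))^(1/3).
Convert to SI units:
  tau_max = 5.694 MPa = 5.694 × 10⁶ Pa
Substitute:
  r = ((2 × 7500) / (π × (5.694 × 10⁶)))^(1/3)
  r = 0.0943 m
Final answer: r = 0.0943 m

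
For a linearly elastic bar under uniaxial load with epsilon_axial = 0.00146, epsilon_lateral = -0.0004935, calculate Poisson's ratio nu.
Model: a linearly elastic bar under uniaxial load, so epsilon_lateral = -nu·epsilon_axial.
Solve for nu: nu = -epsilon_lateral / epsilon_axial.
Substitute:
  nu = -(-0.0004935) / 0.00146
  nu = 0.338
Final answer: nu = 0.338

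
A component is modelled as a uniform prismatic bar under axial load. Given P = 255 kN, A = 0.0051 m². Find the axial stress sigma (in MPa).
Model: a uniform prismatic bar under axial load, so sigma = P / A.
Convert to SI units:
  P = 255 kN = 255000 N
Substitute:
  sigma = 255000 / 0.0051
  sigma = 5 × 10⁷ Pa
Convert: sigma = 5 × 10⁷ Pa = 50 MPa
Final answer: sigma = 50 MPa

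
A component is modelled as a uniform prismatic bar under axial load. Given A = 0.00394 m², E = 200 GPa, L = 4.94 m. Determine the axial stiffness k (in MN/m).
Model: a uniform prismatic bar under axial load, so k = (A·E) / L.
Convert to SI units:
  E = 200 GPa = 2 × 10¹¹ Pa
Substitute:
  k = (0.00394 × (2 × 10¹¹)) / 4.94
  k = 1.595 × 10⁸ N/m
Convert: k = 1.595 × 10⁸ N/m = 159.5 MN/m
Final answer: k = 159.5 MN/m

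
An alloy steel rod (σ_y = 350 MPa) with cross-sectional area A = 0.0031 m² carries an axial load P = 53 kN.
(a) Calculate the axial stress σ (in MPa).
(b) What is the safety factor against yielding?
(a) Axial stress σ = P/A. Convert P = 53 kN = 53000 N.
  σ = 53000 / 0.0031 = 1.71 × 10⁷ Pa = 17.1 MPa
(b) Safety factor SF = σ_y/σ = 350 / 17.1 = 20.47
Final answer: (a) σ = 17.1 MPa, (b) SF = 20.47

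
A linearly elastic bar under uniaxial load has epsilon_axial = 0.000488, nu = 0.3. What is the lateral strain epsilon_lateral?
Model: a linearly elastic bar under uniaxial load, so epsilon_lateral = -nu·epsilon_axial.
Substitute:
  epsilon_lateral = -(0.3 × 0.000488)
  epsilon_lateral = -0.0001464
Final answer: epsilon_lateral = -0.0001464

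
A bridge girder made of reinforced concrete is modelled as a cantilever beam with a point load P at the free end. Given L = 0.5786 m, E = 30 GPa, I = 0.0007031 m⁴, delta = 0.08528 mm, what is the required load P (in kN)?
Model: a cantilever beam with a point load P at the free end, so delta = (P·L^3) / (3·E·I).
Solve for P: P = (3·delta·E·I) / L^3.
Convert to SI units:
  E = 30 GPa = 3 × 10¹⁰ Pa
  delta = 0.08528 mm = 8.528 × 10⁻⁵ m
Substitute:
  P = (3 × (8.528 × 10⁻⁵) × (3 × 10¹⁰) × 0.0007031) / 0.5786^3
  P = 27860 N
Convert: P = 27860 N = 27.86 kN
Final answer: P = 27.86 kN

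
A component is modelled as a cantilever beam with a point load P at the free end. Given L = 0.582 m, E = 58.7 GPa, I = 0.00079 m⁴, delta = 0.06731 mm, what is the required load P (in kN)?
Model: a cantilever beam with a point load P at the free end, so delta = (P·L^3) / (3·E·I).
Solve for P: P = (3·delta·E·I) / L^3.
Convert to SI units:
  E = 58.7 GPa = 5.87 × 10¹⁰ Pa
  delta = 0.06731 mm = 6.731 × 10⁻⁵ m
Substitute:
  P = (3 × (6.731 × 10⁻⁵) × (5.87 × 10¹⁰) × 0.00079) / 0.582^3
  P = 47500 N
Convert: P = 47500 N = 47.5 kN
Final answer: P = 47.5 kN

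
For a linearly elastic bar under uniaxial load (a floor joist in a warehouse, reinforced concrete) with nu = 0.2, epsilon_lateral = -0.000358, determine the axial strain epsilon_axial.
Model: a linearly elastic bar under uniaxial load, so epsilon_lateral = -nu·epsilon_axial.
Solve for epsilon_axial: epsilon_axial = -epsilon_lateral / nu.
Substitute:
  epsilon_axial = -(-0.000358) / 0.2
  epsilon_axial = 0.00179
Final answer: epsilon_axial = 0.00179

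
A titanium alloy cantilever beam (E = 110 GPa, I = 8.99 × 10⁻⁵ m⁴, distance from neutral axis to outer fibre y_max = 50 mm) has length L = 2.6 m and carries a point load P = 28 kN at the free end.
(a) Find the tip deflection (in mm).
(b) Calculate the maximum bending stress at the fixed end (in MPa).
(a) Tip deflection of a cantilever with an end point load: δ = P·L^3 / (3·E·I). Convert P = 28 kN = 28000 N, E = 110 GPa = 1.1 × 10¹¹ Pa.
  δ = (28000 × 2.6^3) / (3 × (1.1 × 10¹¹) × (8.99 × 10⁻⁵)) = 0.01659 m = 16.59 mm
(b) Maximum bending moment at the fixed end: M = P·L = 28000 × 2.6 = 72800 N·m. Convert y_max = 50 mm = 0.05 m.
  σ = M·y_max / I = (72800 × 0.05) / (8.99 × 10⁻⁵) = 4.049 × 10⁷ Pa = 40.49 MPa
Final answer: (a) δ = 16.59 mm, (b) σ = 40.49 MPa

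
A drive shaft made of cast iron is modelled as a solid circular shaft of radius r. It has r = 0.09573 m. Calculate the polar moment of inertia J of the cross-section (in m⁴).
Model: a solid circular shaft of radius r, so J = (π·r^4) / 2.
Substitute:
  J = (π × 0.09573^4) / 2
  J = 0.0001319 m⁴
Final answer: J = 0.0001319 m⁴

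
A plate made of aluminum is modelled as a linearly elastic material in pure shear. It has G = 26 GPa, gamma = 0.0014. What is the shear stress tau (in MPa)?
Model: a linearly elastic material in pure shear, so tau = G·gamma.
Convert to SI units:
  G = 26 GPa = 2.6 × 10¹⁰ Pa
Substitute:
  tau = (2.6 × 10¹⁰) × 0.0014
  tau = 3.64 × 10⁷ Pa
Convert: tau = 3.64 × 10⁷ Pa = 36.4 MPa
Final answer: tau = 36.4 MPa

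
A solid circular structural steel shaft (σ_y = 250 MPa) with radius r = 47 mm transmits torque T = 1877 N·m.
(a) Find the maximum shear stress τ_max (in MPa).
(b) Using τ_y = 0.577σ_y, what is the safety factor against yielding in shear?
(a) For a solid circular shaft, τ_max = T·r/J with J = π·r^4/2, i.e. τ_max = 2·T / (π·r^3). Convert r = 47 mm = 0.047 m.
  τ_max = (2 × 1877) / (π × 0.047^3) = 1.151 × 10⁷ Pa = 11.51 MPa
(b) τ_y = 0.577 × 250 = 144.25 MPa
  SF = τ_y/τ_max = 144.25 / 11.51 = 12.53
Final answer: (a) τ_max = 11.51 MPa, (b) SF = 12.53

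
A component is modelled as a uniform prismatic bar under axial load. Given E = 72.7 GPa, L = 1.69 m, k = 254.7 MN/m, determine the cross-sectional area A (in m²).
Model: a uniform prismatic bar under axial load, so k = (A·E) / L.
Solve for A: A = (k·L) / E.
Convert to SI units:
  E = 72.7 GPa = 7.27 × 10¹⁰ Pa
  k = 254.7 MN/m = 2.547 × 10⁸ N/m
Substitute:
  A = ((2.547 × 10⁸) × 1.69) / (7.27 × 10¹⁰)
  A = 0.005921 m²
Final answer: A = 0.005921 m²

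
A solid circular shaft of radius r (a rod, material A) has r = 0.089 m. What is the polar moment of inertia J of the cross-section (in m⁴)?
Model: a solid circular shaft of radius r, so J = (π·r^4) / 2.
Substitute:
  J = (π × 0.089^4) / 2
  J = 9.856 × 10⁻⁵ m⁴
Final answer: J = 9.856 × 10⁻⁵ m⁴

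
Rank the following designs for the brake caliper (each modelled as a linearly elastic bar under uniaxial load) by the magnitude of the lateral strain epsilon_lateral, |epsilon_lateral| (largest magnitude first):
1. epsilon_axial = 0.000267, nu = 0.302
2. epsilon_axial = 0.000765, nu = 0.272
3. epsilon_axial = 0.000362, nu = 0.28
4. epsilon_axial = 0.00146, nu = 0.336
Model: a linearly elastic bar under uniaxial load, so epsilon_lateral = -nu·epsilon_axial (SI units).
  Case 1: epsilon_lateral = -(0.302 × 0.000267) = -8.063 × 10⁻⁵
  Case 2: epsilon_lateral = -(0.272 × 0.000765) = -0.0002081
  Case 3: epsilon_lateral = -(0.28 × 0.000362) = -0.0001014
  Case 4: epsilon_lateral = -(0.336 × 0.00146) = -0.0004906
Ordering by |epsilon_lateral|: 0.0004906 (case 4) > 0.0002081 (case 2) > 0.0001014 (case 3) > 8.063 × 10⁻⁵ (case 1)
Final answer: 4, 2, 3, 1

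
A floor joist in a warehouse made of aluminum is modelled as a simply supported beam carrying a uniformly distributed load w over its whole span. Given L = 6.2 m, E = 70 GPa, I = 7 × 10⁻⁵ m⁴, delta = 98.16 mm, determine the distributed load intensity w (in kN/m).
Model: a simply supported beam carrying a uniformly distributed load w over its whole span, so delta = (5·w·L^4) / (384·E·I).
Solve for w: w = (384·delta·E·I) / (5·L^4).
Convert to SI units:
  E = 70 GPa = 7 × 10¹⁰ Pa
  delta = 98.16 mm = 0.09816 m
Substitute:
  w = (384 × 0.09816 × (7 × 10¹⁰) × (7 × 10⁻⁵)) / (5 × 6.2^4)
  w = 25000 N/m
Convert: w = 25000 N/m = 25 kN/m
Final answer: w = 25 kN/m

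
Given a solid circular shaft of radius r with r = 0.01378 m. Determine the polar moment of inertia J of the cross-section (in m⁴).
Model: a solid circular shaft of radius r, so J = (π·r^4) / 2.
Substitute:
  J = (π × 0.01378^4) / 2
  J = 5.664 × 10⁻⁸ m⁴
Final answer: J = 5.664 × 10⁻⁸ m⁴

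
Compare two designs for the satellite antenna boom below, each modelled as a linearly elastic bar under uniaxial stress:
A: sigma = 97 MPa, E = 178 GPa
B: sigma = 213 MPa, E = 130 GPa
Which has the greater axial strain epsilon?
Model: a linearly elastic bar under uniaxial stress, so epsilon = sigma / E (SI units).
  A: epsilon = (9.7 × 10⁷) / (1.78 × 10¹¹) = 0.0005449
  B: epsilon = (2.13 × 10⁸) / (1.3 × 10¹¹) = 0.001638
0.001638 > 0.0005449, so B is larger.
Final answer: B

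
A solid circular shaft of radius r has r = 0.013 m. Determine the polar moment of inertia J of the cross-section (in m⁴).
Model: a solid circular shaft of radius r, so J = (π·r^4) / 2.
Substitute:
  J = (π × 0.013^4) / 2
  J = 4.486 × 10⁻⁸ m⁴
Final answer: J = 4.486 × 10⁻⁸ m⁴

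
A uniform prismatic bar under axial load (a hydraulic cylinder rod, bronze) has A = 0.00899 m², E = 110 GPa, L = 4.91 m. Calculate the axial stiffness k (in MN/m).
Model: a uniform prismatic bar under axial load, so k = (A·E) / L.
Convert to SI units:
  E = 110 GPa = 1.1 × 10¹¹ Pa
Substitute:
  k = (0.00899 × (1.1 × 10¹¹)) / 4.91
  k = 2.014 × 10⁸ N/m
Convert: k = 2.014 × 10⁸ N/m = 201.4 MN/m
Final answer: k = 201.4 MN/m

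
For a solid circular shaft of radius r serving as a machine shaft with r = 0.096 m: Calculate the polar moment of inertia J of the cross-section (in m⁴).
Model: a solid circular shaft of radius r, so J = (π·r^4) / 2.
Substitute:
  J = (π × 0.096^4) / 2
  J = 0.0001334 m⁴
Final answer: J = 0.0001334 m⁴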